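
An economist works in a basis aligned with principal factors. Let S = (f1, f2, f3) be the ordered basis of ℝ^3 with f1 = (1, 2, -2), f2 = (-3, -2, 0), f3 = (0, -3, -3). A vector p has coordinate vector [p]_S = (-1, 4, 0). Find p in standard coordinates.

p = M [p]_S, where M has columns f1, ..., f3.
Carrying out the matrix-vector product, p = (-13, -10, 2).

(-13, -10, 2)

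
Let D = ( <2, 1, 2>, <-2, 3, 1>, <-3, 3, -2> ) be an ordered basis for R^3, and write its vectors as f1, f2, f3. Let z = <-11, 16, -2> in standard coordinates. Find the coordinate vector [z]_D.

[z]_D is the unique c with M c = z, where M has columns f1, ..., f3.
Row-reducing the augmented matrix [M | z] gives c = (1, 2, 3).
Check: f1 + 2f2 + 3f3 = <-11, 16, -2>.

<1, 2, 3>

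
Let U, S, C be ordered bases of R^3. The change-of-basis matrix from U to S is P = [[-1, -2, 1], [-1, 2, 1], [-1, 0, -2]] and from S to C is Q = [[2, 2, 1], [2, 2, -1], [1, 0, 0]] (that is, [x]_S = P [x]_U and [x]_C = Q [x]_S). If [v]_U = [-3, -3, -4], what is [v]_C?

First [v]_S = P [v]_U = [5, -7, 11].
Then [v]_C = Q [v]_S = [7, -15, 5].

[7, -15, 5]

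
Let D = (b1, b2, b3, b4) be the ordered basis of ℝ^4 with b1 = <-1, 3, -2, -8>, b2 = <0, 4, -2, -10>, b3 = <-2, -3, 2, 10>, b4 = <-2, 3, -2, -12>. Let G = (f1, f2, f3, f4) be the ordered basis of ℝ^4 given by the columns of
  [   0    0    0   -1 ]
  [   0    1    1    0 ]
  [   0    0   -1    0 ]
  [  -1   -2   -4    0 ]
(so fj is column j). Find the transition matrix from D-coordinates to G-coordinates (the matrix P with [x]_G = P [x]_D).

[[-2, -2, 0, 2], [1, 2, -1, 1], [2, 2, -2, 2], [1, 0, 2, 2]]

Let M have columns bj and N have columns fj. Then for every x, N [x]_G = x = M [x]_D, so P = N^(-1) M.
Since det N = 1, N^(-1) has integer entries; multiplying gives P = [[-2, -2, 0, 2], [1, 2, -1, 1], [2, 2, -2, 2], [1, 0, 2, 2]].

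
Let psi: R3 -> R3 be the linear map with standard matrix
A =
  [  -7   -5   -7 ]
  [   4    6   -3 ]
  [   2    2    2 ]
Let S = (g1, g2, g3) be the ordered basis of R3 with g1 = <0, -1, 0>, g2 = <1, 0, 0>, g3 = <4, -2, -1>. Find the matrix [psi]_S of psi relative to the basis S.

The j-th column of [psi]_S is [psi(gj)]_S.
psi(g1) = A g1 = <5, -6, -2> = 2g1 - 3g2 + 2g3, so column 1 is <2, -3, 2>.
Repeating for g2, g3 and assembling the columns gives [[2, 0, -3], [-3, 1, -3], [2, -2, -2]].

[[2, 0, -3], [-3, 1, -3], [2, -2, -2]]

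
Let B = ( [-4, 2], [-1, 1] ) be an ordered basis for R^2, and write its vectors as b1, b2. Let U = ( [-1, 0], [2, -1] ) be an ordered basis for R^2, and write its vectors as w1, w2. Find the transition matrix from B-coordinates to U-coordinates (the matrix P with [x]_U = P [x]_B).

[[0, -1], [-2, -1]]

Take x = bj: its B-coordinates are the j-th standard unit vector, so P e_j — column j of P — equals [bj]_U.
b1 = 0·w1 - 2w2, giving column 1 = [0, -2]; repeating for each j gives P = [[0, -1], [-2, -1]].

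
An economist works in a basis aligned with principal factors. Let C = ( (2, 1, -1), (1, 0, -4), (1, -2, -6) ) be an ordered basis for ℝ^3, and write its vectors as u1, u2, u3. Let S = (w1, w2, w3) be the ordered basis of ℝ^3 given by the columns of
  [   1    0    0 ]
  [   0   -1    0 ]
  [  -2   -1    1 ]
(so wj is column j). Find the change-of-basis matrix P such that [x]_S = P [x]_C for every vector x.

[[2, 1, 1], [-1, 0, 2], [2, -2, -2]]

Take x = uj: its C-coordinates are the j-th standard unit vector, so P e_j — column j of P — equals [uj]_S.
u1 = 2w1 - w2 + 2w3, giving column 1 = (2, -1, 2); repeating for each j gives P = [[2, 1, 1], [-1, 0, 2], [2, -2, -2]].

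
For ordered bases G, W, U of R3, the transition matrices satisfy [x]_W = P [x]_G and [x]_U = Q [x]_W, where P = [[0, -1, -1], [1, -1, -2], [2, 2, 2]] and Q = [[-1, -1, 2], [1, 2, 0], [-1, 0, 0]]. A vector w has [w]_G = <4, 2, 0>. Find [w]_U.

Composing the changes, [w]_U = Q P [w]_G.
Q P = [[3, 6, 7], [2, -3, -5], [0, 1, 1]]; applying this to <4, 2, 0> gives <24, 2, 2>.

<24, 2, 2>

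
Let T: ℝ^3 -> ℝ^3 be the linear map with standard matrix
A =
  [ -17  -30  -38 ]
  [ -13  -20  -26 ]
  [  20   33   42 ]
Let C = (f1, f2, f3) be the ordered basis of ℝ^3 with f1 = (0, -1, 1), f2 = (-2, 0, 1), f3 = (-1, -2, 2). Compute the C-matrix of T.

The j-th column of [T]_C is [T(fj)]_C.
T(f1) = A f1 = (-8, -6, 9) = 2f1 + 3f2 + 2f3, so column 1 is (2, 3, 2).
Repeating for f2, f3 and assembling the columns gives [[2, 0, -3], [3, 2, -1], [2, 0, 1]].

[[2, 0, -3], [3, 2, -1], [2, 0, 1]]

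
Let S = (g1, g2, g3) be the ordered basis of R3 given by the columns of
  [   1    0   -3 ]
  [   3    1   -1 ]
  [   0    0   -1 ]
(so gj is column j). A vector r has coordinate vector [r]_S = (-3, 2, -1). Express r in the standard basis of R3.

By definition r = -3g1 + 2g2 - g3.
Summing componentwise gives (0, -6, 1).

(0, -6, 1)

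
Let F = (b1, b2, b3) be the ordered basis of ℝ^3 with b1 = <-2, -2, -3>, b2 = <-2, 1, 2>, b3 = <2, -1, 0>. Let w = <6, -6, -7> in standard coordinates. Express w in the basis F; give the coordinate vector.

[w]_F is the unique c with M c = w, where M has columns b1, ..., b3.
Gaussian elimination on [M | w] yields c = (1, -2, 2).
Check: b1 - 2b2 + 2b3 = <6, -6, -7>.

<1, -2, 2>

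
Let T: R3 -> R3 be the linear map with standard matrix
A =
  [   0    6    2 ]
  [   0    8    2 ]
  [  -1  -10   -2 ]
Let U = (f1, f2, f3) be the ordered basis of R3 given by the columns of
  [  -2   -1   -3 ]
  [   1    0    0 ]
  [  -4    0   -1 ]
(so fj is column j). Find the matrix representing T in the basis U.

With P the matrix whose columns are f1, ..., f3, [T]_U = P^(-1) A P.
Column by column: T(f1) = A f1 = [-2, 0, 0]; its U-coordinates [0, 2, 0] give column 1.
Continuing for each basis vector yields [T]_U = [[0, 0, -2], [2, 3, -3], [0, -1, 3]].

[[0, 0, -2], [2, 3, -3], [0, -1, 3]]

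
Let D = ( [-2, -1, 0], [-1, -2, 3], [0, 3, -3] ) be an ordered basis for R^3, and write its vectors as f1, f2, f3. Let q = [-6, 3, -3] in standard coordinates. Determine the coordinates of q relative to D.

[2, 2, 3]

We seek scalars with c_1 f1 + ... + c_3 f3 = q; equivalently solve M c = q where the columns of M are f1, ..., f3.
Row-reducing the augmented matrix [M | q] gives c = (2, 2, 3).
Check: 2f1 + 2f2 + 3f3 = [-6, 3, -3].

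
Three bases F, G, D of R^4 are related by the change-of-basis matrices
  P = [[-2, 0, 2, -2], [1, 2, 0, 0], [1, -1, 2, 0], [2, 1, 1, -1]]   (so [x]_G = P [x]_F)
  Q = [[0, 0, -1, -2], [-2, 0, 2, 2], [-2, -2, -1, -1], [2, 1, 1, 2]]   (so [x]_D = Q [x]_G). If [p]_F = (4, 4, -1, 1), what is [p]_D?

First [p]_G = P [p]_F = (-12, 12, -2, 10).
Then [p]_D = Q [p]_G = (-18, 40, -8, 6).

(-18, 40, -8, 6)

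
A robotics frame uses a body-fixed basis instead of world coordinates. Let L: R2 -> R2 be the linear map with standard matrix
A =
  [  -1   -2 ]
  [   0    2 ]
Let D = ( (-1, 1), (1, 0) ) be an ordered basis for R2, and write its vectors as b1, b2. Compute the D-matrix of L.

[[2, 0], [1, -1]]

The j-th column of [L]_D is [L(bj)]_D.
L(b1) = A b1 = (-1, 2) = 2b1 + b2, so column 1 is (2, 1).
Repeating for b2 and assembling the columns gives [[2, 0], [1, -1]].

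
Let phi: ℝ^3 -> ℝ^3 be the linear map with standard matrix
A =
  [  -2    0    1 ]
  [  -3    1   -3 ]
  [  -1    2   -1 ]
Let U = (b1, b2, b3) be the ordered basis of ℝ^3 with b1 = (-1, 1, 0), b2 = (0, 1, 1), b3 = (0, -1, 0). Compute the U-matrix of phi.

With P the matrix whose columns are b1, ..., b3, [phi]_U = P^(-1) A P.
Column by column: phi(b1) = A b1 = (2, 4, 3); its U-coordinates (-2, 3, -3) give column 1.
Continuing for each basis vector yields [phi]_U = [[-2, -1, 0], [3, 1, -2], [-3, 2, -1]].

[[-2, -1, 0], [3, 1, -2], [-3, 2, -1]]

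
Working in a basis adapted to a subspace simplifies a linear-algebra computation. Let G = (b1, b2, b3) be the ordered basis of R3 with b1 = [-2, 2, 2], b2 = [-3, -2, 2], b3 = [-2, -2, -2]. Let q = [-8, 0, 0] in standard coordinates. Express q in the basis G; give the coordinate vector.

[q]_G is the unique c with M c = q, where M has columns b1, ..., b3.
Gaussian elimination on [M | q] yields c = (2, 0, 2).
Check: 2b1 + 0·b2 + 2b3 = [-8, 0, 0].

[2, 0, 2]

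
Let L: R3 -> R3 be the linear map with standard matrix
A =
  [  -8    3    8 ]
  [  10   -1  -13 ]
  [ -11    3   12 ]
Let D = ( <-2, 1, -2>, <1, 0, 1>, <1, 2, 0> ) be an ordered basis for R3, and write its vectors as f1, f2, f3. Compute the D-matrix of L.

[[1, -1, 2], [3, -1, -1], [2, -1, 3]]

Let P have columns f1, ..., f3. Then [L]_D = P^(-1) A P.
Here det P = 1, so P^(-1) is integer; computing A P first and then P^(-1)(A P) gives [[1, -1, 2], [3, -1, -1], [2, -1, 3]].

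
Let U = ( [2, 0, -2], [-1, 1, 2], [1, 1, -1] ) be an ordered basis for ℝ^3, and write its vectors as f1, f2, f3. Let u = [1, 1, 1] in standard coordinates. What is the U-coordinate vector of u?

Write u = c_1 f1 + ... + c_3 f3 and solve for the c_i.
Gaussian elimination on [M | u] yields c = (2, 2, -1).
Check: 2f1 + 2f2 - f3 = [1, 1, 1].

[2, 2, -1]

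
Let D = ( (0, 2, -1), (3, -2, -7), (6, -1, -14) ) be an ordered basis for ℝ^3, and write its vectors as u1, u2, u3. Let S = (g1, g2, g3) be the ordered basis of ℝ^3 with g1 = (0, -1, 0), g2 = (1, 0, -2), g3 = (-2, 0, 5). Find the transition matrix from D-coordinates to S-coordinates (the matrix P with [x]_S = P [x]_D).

[[-2, 2, 1], [-2, 1, 2], [-1, -1, -2]]

Column j of P is [uj]_S, since P maps D-coordinates to S-coordinates.
Expressing u1 in S: u1 = -2g1 - 2g2 - g3, so column 1 of P is (-2, -2, -1).
Doing the same for each uj gives P = [[-2, 2, 1], [-2, 1, 2], [-1, -1, -2]].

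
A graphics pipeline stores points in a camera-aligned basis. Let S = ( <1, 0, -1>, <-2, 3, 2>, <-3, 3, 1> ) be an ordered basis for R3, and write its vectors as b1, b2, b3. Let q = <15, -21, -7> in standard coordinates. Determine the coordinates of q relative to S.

<-3, -3, -4>

Write q = c_1 b1 + ... + c_3 b3 and solve for the c_i.
Row-reducing the augmented matrix [M | q] gives c = (-3, -3, -4).
Check: -3b1 - 3b2 - 4b3 = <15, -21, -7>.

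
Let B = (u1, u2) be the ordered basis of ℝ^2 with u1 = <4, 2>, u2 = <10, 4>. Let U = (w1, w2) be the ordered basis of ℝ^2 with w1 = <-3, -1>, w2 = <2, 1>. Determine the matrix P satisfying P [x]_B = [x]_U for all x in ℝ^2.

[[0, -2], [2, 2]]

Take x = uj: its B-coordinates are the j-th standard unit vector, so P e_j — column j of P — equals [uj]_U.
u1 = 0·w1 + 2w2, giving column 1 = <0, 2>; repeating for each j gives P = [[0, -2], [2, 2]].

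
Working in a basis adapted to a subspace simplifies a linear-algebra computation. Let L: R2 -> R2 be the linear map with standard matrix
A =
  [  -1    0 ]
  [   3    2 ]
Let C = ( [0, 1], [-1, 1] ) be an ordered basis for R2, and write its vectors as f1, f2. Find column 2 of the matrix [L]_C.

Compute L(f2) = A f2 = [1, -1] in standard coordinates.
Then write this in C-coordinates: solve for y in y_1 f1 + y_2 f2 = [1, -1].
This gives y = [0, -1], which is column 2 of [L]_C.

[0, -1]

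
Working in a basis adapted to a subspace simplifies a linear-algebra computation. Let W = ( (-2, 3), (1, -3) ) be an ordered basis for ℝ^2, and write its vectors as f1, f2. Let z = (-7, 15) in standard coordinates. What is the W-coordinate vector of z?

(2, -3)

Write z = c_1 f1 + c_2 f2 and solve for the c_i.
System: -2c_1 + c_2 = -7, 3c_1 - 3c_2 = 15; solving gives c_1 = 2, c_2 = -3.
Check: 2f1 - 3f2 = (-7, 15).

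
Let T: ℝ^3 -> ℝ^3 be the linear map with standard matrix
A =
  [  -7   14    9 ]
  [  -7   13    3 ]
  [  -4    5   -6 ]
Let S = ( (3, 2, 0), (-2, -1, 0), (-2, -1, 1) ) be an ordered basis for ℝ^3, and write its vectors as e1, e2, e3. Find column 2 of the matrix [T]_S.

(2, 0, 3)

Compute T(e2) = A e2 = (0, 1, 3) in standard coordinates.
Then write this in S-coordinates: solve for y in y_1 e1 + ... + y_3 e3 = (0, 1, 3).
This gives y = (2, 0, 3), which is column 2 of [T]_S.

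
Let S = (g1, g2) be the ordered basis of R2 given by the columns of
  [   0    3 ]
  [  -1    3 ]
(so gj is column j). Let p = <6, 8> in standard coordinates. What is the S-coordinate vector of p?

We seek scalars with c_1 g1 + c_2 g2 = p; equivalently solve M c = p where the columns of M are g1, g2.
System: 0c_1 + 3c_2 = 6, -c_1 + 3c_2 = 8; solving gives c_1 = -2, c_2 = 2.
Check: -2g1 + 2g2 = <6, 8>.

<-2, 2>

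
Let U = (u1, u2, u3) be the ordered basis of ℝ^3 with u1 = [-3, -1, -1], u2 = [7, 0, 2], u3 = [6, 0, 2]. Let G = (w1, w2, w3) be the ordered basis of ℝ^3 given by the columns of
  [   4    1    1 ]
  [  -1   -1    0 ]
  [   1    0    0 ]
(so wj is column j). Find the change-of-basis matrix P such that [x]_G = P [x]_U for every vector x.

[[-1, 2, 2], [2, -2, -2], [-1, 1, 0]]

Take x = uj: its U-coordinates are the j-th standard unit vector, so P e_j — column j of P — equals [uj]_G.
u1 = -w1 + 2w2 - w3, giving column 1 = [-1, 2, -1]; repeating for each j gives P = [[-1, 2, 2], [2, -2, -2], [-1, 1, 0]].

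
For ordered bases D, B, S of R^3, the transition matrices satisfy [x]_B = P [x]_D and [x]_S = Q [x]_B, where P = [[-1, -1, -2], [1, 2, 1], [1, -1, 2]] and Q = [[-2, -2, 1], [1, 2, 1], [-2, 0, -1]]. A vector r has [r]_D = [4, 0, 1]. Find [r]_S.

Composing the changes, [r]_S = Q P [r]_D.
Q P = [[1, -3, 4], [2, 2, 2], [1, 3, 2]]; applying this to [4, 0, 1] gives [8, 10, 6].

[8, 10, 6]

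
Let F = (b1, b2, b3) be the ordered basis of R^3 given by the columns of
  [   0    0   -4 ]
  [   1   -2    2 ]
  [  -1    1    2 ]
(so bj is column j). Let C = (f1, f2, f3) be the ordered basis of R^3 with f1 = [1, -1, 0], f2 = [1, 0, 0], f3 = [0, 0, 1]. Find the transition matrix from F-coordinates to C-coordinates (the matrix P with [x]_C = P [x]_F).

Let M have columns bj and N have columns fj. Then for every x, N [x]_C = x = M [x]_F, so P = N^(-1) M.
Since det N = 1, N^(-1) has integer entries; multiplying gives P = [[-1, 2, -2], [1, -2, -2], [-1, 1, 2]].

[[-1, 2, -2], [1, -2, -2], [-1, 1, 2]]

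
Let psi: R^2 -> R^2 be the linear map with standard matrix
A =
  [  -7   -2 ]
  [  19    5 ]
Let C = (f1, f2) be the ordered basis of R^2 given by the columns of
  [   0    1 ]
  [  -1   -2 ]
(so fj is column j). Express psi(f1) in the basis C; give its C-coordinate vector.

<1, 2>

Compute psi(f1) = A f1 = <2, -5> in standard coordinates.
Then write this in C-coordinates: solve for y in y_1 f1 + y_2 f2 = <2, -5>.
This gives y = <1, 2>, which is column 1 of [psi]_C.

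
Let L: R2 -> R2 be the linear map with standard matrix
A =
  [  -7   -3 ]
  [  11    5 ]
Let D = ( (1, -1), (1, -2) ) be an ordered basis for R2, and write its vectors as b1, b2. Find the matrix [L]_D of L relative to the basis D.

[[-2, -1], [-2, 0]]

The j-th column of [L]_D is [L(bj)]_D.
L(b1) = A b1 = (-4, 6) = -2b1 - 2b2, so column 1 is (-2, -2).
Repeating for b2 and assembling the columns gives [[-2, -1], [-2, 0]].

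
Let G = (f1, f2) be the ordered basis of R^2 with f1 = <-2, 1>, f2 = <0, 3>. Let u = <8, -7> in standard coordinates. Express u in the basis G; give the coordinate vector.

<-4, -1>

[u]_G is the unique c with M c = u, where M has columns f1, f2.
System: -2c_1 + 0c_2 = 8, c_1 + 3c_2 = -7; solving gives c_1 = -4, c_2 = -1.
Check: -4f1 - f2 = <8, -7>.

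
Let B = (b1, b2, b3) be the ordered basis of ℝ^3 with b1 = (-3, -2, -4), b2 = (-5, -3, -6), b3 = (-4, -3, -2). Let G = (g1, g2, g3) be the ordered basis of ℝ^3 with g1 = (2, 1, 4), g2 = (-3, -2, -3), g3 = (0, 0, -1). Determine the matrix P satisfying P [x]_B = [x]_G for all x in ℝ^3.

Column j of P is [bj]_G, since P maps B-coordinates to G-coordinates.
Expressing b1 in G: b1 = 0·g1 + g2 + g3, so column 1 of P is (0, 1, 1).
Doing the same for each bj gives P = [[0, -1, 1], [1, 1, 2], [1, -1, 0]].

[[0, -1, 1], [1, 1, 2], [1, -1, 0]]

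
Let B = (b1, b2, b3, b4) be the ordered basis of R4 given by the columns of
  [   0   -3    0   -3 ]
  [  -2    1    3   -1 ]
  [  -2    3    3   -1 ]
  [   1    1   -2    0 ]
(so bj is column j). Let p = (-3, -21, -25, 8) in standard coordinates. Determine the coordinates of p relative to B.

Write p = c_1 b1 + ... + c_4 b4 and solve for the c_i.
Row-reducing the augmented matrix [M | p] gives c = (2, -2, -4, 3).
Check: 2b1 - 2b2 - 4b3 + 3b4 = (-3, -21, -25, 8).

(2, -2, -4, 3)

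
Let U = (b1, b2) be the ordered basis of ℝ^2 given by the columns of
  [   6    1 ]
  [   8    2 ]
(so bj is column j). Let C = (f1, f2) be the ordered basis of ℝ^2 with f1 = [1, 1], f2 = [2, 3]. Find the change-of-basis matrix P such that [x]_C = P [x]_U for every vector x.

Take x = bj: its U-coordinates are the j-th standard unit vector, so P e_j — column j of P — equals [bj]_C.
b1 = 2f1 + 2f2, giving column 1 = [2, 2]; repeating for each j gives P = [[2, -1], [2, 1]].

[[2, -1], [2, 1]]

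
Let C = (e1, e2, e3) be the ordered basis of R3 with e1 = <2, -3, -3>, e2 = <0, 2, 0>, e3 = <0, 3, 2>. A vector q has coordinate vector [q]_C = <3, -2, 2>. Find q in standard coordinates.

<6, -7, -5>

The coordinates say q = 3e1 - 2e2 + 2e3; adding the scaled basis vectors gives <6, -7, -5>.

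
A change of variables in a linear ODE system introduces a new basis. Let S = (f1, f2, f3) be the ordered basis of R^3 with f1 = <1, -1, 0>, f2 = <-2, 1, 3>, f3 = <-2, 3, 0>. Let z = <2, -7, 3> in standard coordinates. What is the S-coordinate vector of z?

<-4, 1, -4>

[z]_S is the unique c with M c = z, where M has columns f1, ..., f3.
Solving this 3x3 system gives c = (-4, 1, -4).
Check: -4f1 + f2 - 4f3 = <2, -7, 3>.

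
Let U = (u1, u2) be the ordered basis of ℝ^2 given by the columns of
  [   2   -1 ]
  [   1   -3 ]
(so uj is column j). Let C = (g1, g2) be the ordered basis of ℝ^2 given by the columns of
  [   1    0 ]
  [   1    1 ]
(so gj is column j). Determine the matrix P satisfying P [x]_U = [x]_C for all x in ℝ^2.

[[2, -1], [-1, -2]]

Column j of P is [uj]_C, since P maps U-coordinates to C-coordinates.
Expressing u1 in C: u1 = 2g1 - g2, so column 1 of P is (2, -1).
Doing the same for each uj gives P = [[2, -1], [-1, -2]].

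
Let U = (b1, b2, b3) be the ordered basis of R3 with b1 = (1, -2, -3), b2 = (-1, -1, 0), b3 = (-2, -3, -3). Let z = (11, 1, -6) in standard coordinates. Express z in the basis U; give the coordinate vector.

(4, -3, -2)

Write z = c_1 b1 + ... + c_3 b3 and solve for the c_i.
Row-reducing the augmented matrix [M | z] gives c = (4, -3, -2).
Check: 4b1 - 3b2 - 2b3 = (11, 1, -6).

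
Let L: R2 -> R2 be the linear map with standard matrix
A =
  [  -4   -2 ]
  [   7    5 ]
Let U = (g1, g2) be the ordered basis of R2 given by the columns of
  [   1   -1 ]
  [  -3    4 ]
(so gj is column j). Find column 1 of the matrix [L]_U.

Compute L(g1) = A g1 = <2, -8> in standard coordinates.
Then write this in U-coordinates: solve for y in y_1 g1 + y_2 g2 = <2, -8>.
This gives y = <0, -2>, which is column 1 of [L]_U.

<0, -2>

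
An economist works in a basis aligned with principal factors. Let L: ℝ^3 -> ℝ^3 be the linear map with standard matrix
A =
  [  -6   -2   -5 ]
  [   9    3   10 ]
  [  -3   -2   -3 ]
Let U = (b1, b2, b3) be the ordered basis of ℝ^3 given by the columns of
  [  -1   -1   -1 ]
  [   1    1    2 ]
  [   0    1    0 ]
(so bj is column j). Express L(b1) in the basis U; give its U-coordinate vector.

Compute L(b1) = A b1 = [4, -6, 1] in standard coordinates.
Then write this in U-coordinates: solve for y in y_1 b1 + ... + y_3 b3 = [4, -6, 1].
This gives y = [-3, 1, -2], which is column 1 of [L]_U.

[-3, 1, -2]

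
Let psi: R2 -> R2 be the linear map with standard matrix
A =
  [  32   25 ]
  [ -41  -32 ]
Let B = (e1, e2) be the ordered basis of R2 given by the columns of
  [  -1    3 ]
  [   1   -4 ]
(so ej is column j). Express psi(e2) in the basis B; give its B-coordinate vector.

<1, -1>

Compute psi(e2) = A e2 = <-4, 5> in standard coordinates.
Then write this in B-coordinates: solve for y in y_1 e1 + y_2 e2 = <-4, 5>.
This gives y = <1, -1>, which is column 2 of [psi]_B.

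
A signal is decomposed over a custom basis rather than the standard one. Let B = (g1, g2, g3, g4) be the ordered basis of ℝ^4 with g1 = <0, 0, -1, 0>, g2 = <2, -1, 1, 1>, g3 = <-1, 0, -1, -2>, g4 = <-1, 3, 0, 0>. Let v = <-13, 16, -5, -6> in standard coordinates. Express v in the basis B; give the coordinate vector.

<0, -4, 1, 4>

Write v = c_1 g1 + ... + c_4 g4 and solve for the c_i.
Row-reducing the augmented matrix [M | v] gives c = (0, -4, 1, 4).
Check: 0·g1 - 4g2 + g3 + 4g4 = <-13, 16, -5, -6>.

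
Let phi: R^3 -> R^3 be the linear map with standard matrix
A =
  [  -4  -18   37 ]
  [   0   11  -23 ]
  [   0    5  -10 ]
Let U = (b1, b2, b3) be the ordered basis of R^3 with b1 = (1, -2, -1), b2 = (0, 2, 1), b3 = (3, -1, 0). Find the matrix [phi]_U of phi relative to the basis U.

Let P have columns b1, ..., b3. Then [phi]_U = P^(-1) A P.
Here det P = 1, so P^(-1) is integer; computing A P first and then P^(-1)(A P) gives [[-2, -2, 3], [-2, -2, -2], [-1, 1, 1]].

[[-2, -2, 3], [-2, -2, -2], [-1, 1, 1]]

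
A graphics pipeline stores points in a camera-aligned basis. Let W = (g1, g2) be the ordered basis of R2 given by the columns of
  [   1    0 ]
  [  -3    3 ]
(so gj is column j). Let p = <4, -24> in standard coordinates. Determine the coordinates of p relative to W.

<4, -4>

[p]_W is the unique c with M c = p, where M has columns g1, g2.
System: c_1 + 0c_2 = 4, -3c_1 + 3c_2 = -24; solving gives c_1 = 4, c_2 = -4.
Check: 4g1 - 4g2 = <4, -24>.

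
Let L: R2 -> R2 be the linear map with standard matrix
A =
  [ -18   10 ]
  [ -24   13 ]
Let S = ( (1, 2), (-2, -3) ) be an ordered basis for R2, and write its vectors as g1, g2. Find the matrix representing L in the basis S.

The j-th column of [L]_S is [L(gj)]_S.
L(g1) = A g1 = (2, 2) = -2g1 - 2g2, so column 1 is (-2, -2).
Repeating for g2 and assembling the columns gives [[-2, 0], [-2, -3]].

[[-2, 0], [-2, -3]]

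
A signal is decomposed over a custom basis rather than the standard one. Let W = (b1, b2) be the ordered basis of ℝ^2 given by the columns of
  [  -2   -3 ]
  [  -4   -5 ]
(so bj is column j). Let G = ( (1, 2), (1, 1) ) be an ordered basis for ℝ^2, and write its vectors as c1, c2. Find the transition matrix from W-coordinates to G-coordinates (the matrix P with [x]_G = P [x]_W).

Let M have columns bj and N have columns cj. Then for every x, N [x]_G = x = M [x]_W, so P = N^(-1) M.
Since det N = -1, N^(-1) has integer entries; multiplying gives P = [[-2, -2], [0, -1]].

[[-2, -2], [0, -1]]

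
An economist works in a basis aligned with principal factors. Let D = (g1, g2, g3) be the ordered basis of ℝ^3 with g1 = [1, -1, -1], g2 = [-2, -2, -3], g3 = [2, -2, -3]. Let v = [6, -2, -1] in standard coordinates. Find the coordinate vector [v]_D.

[4, -1, 0]

Write v = c_1 g1 + ... + c_3 g3 and solve for the c_i.
Gaussian elimination on [M | v] yields c = (4, -1, 0).
Check: 4g1 - g2 + 0·g3 = [6, -2, -1].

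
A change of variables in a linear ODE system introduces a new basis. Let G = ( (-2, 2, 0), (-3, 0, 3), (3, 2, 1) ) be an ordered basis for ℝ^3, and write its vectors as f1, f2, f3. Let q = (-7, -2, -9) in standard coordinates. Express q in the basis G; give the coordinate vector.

(2, -2, -3)

[q]_G is the unique c with M c = q, where M has columns f1, ..., f3.
Solving this 3x3 system gives c = (2, -2, -3).
Check: 2f1 - 2f2 - 3f3 = (-7, -2, -9).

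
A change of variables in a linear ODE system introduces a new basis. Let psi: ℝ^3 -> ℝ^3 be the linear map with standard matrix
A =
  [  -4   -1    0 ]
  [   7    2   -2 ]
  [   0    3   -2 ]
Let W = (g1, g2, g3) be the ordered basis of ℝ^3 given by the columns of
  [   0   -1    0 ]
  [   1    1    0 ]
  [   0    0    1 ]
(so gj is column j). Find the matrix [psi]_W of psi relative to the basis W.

Let P have columns g1, ..., g3. Then [psi]_W = P^(-1) A P.
Here det P = 1, so P^(-1) is integer; computing A P first and then P^(-1)(A P) gives [[1, -2, -2], [1, -3, 0], [3, 3, -2]].

[[1, -2, -2], [1, -3, 0], [3, 3, -2]]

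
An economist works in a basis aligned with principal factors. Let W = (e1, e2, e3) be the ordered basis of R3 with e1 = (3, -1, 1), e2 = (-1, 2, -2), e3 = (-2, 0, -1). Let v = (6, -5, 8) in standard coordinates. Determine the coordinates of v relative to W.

(-1, -3, -3)

Write v = c_1 e1 + ... + c_3 e3 and solve for the c_i.
Solving this 3x3 system gives c = (-1, -3, -3).
Check: -e1 - 3e2 - 3e3 = (6, -5, 8).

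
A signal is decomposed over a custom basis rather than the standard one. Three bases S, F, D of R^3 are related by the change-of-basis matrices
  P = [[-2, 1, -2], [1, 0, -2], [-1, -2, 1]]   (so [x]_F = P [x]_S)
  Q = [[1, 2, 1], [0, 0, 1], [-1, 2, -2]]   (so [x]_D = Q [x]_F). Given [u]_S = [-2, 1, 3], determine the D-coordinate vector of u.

Apply P to get F-coordinates [-1, -8, 3], then Q to get D-coordinates.
The result is [u]_D = [-14, 3, -21].

[-14, 3, -21]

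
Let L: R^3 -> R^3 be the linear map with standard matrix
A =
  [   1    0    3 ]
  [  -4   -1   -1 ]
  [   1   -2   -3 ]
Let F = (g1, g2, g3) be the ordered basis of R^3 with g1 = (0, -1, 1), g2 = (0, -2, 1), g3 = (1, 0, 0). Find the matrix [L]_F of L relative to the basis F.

The j-th column of [L]_F is [L(gj)]_F.
L(g1) = A g1 = (3, 0, -1) = -2g1 + g2 + 3g3, so column 1 is (-2, 1, 3).
Repeating for g2, g3 and assembling the columns gives [[-2, 3, -2], [1, -2, 3], [3, 3, 1]].

[[-2, 3, -2], [1, -2, 3], [3, 3, 1]]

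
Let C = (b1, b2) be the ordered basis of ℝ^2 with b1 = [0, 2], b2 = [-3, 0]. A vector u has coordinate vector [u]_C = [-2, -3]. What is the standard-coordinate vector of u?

[9, -4]

The coordinates say u = -2b1 - 3b2; adding the scaled basis vectors gives [9, -4].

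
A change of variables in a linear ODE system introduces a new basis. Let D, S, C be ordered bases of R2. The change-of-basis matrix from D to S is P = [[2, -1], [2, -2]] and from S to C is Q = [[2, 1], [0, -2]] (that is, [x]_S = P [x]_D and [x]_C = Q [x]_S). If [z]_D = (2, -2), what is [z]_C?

(20, -16)

First [z]_S = P [z]_D = (6, 8).
Then [z]_C = Q [z]_S = (20, -16).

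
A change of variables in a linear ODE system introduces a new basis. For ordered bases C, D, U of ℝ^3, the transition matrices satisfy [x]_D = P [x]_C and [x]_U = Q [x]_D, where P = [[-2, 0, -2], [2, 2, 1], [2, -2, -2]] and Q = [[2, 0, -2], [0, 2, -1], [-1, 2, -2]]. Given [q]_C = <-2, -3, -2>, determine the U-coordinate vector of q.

Composing the changes, [q]_U = Q P [q]_C.
Q P = [[-8, 4, 0], [2, 6, 4], [2, 8, 8]]; applying this to <-2, -3, -2> gives <4, -30, -44>.

<4, -30, -44>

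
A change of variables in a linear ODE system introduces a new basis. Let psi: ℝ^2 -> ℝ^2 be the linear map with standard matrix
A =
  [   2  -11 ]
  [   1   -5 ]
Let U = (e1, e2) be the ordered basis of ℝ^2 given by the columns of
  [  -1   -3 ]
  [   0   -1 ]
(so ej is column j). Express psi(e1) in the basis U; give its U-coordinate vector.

[-1, 1]

Column 1 of [psi]_U is the U-coordinate vector of psi(e1).
In standard coordinates psi(e1) = A e1 = [-2, -1].
Converting to U: [-2, -1] = -e1 + e2, so the coordinate vector is [-1, 1].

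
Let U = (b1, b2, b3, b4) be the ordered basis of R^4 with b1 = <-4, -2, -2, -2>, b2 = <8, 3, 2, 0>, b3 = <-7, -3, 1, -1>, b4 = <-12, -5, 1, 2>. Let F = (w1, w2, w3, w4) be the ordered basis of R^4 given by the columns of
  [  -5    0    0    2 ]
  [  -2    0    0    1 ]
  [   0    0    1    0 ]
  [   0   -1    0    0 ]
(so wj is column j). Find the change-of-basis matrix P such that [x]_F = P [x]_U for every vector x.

Column j of P is [bj]_F, since P maps U-coordinates to F-coordinates.
Expressing b1 in F: b1 = 0·w1 + 2w2 - 2w3 - 2w4, so column 1 of P is <0, 2, -2, -2>.
Doing the same for each bj gives P = [[0, -2, 1, 2], [2, 0, 1, -2], [-2, 2, 1, 1], [-2, -1, -1, -1]].

[[0, -2, 1, 2], [2, 0, 1, -2], [-2, 2, 1, 1], [-2, -1, -1, -1]]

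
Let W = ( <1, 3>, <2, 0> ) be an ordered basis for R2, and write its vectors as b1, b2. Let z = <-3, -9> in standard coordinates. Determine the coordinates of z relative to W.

<-3, 0>

We seek scalars with c_1 b1 + c_2 b2 = z; equivalently solve M c = z where the columns of M are b1, b2.
System: c_1 + 2c_2 = -3, 3c_1 + 0c_2 = -9; solving gives c_1 = -3, c_2 = 0.
Check: -3b1 + 0·b2 = <-3, -9>.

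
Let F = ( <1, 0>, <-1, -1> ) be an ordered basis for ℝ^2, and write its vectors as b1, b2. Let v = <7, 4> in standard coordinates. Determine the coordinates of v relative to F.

[v]_F is the unique c with M c = v, where M has columns b1, b2.
System: c_1 - c_2 = 7, 0c_1 - c_2 = 4; solving gives c_1 = 3, c_2 = -4.
Check: 3b1 - 4b2 = <7, 4>.

<3, -4>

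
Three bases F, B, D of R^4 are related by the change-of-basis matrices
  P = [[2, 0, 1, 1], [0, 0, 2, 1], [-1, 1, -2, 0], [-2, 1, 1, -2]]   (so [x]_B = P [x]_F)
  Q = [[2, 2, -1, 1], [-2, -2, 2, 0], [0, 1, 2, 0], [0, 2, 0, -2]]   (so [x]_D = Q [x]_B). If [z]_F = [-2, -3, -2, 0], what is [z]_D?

[-24, 26, 2, -6]

First [z]_B = P [z]_F = [-6, -4, 3, -1].
Then [z]_D = Q [z]_B = [-24, 26, 2, -6].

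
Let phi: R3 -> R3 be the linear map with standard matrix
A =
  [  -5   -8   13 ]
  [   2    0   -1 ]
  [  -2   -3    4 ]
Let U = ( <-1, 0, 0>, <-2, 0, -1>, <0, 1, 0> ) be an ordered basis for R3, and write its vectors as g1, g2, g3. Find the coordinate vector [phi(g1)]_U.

Column 1 of [phi]_U is the U-coordinate vector of phi(g1).
In standard coordinates phi(g1) = A g1 = <5, -2, 2>.
Converting to U: <5, -2, 2> = -g1 - 2g2 - 2g3, so the coordinate vector is <-1, -2, -2>.

<-1, -2, -2>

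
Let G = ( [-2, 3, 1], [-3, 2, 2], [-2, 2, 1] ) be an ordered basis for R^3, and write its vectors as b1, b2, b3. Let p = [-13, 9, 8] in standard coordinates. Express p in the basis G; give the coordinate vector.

[-1, 3, 3]

[p]_G is the unique c with M c = p, where M has columns b1, ..., b3.
Row-reducing the augmented matrix [M | p] gives c = (-1, 3, 3).
Check: -b1 + 3b2 + 3b3 = [-13, 9, 8].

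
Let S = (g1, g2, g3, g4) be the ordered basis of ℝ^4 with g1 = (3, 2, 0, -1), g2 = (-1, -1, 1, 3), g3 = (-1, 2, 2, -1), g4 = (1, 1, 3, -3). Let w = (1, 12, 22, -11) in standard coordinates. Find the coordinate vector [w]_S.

(1, 2, 4, 4)

We seek scalars with c_1 g1 + ... + c_4 g4 = w; equivalently solve M c = w where the columns of M are g1, ..., g4.
Row-reducing the augmented matrix [M | w] gives c = (1, 2, 4, 4).
Check: g1 + 2g2 + 4g3 + 4g4 = (1, 12, 22, -11).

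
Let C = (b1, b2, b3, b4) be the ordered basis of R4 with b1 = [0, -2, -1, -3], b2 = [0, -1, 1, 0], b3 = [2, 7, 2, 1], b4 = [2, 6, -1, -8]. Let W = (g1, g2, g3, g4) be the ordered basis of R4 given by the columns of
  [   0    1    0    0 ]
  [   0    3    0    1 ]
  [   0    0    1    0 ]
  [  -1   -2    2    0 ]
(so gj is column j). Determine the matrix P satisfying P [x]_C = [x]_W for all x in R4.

Column j of P is [bj]_W, since P maps C-coordinates to W-coordinates.
Expressing b1 in W: b1 = g1 + 0·g2 - g3 - 2g4, so column 1 of P is [1, 0, -1, -2].
Doing the same for each bj gives P = [[1, 2, -1, 2], [0, 0, 2, 2], [-1, 1, 2, -1], [-2, -1, 1, 0]].

[[1, 2, -1, 2], [0, 0, 2, 2], [-1, 1, 2, -1], [-2, -1, 1, 0]]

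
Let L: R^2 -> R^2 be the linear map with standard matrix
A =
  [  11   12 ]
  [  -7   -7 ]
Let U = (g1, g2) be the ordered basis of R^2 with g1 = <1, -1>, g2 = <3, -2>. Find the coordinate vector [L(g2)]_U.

Compute L(g2) = A g2 = <9, -7> in standard coordinates.
Then write this in U-coordinates: solve for y in y_1 g1 + y_2 g2 = <9, -7>.
This gives y = <3, 2>, which is column 2 of [L]_U.

<3, 2>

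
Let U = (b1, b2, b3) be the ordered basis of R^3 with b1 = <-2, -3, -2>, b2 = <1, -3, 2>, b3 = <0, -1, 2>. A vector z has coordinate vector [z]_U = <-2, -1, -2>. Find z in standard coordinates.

<3, 11, -2>

The coordinates say z = -2b1 - b2 - 2b3; adding the scaled basis vectors gives <3, 11, -2>.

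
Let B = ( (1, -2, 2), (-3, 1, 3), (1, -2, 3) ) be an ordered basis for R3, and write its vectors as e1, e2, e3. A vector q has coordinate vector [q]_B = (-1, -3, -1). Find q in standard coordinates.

(7, 1, -14)

By definition q = -e1 - 3e2 - e3.
Summing componentwise gives (7, 1, -14).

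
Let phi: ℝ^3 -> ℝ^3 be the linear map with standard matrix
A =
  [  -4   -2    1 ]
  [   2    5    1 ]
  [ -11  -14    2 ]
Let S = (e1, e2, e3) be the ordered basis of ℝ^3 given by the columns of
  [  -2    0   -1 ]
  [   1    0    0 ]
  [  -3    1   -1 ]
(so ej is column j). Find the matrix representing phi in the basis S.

[[-2, 1, -3], [-3, 2, 3], [1, -3, 3]]

Let P have columns e1, ..., e3. Then [phi]_S = P^(-1) A P.
Here det P = -1, so P^(-1) is integer; computing A P first and then P^(-1)(A P) gives [[-2, 1, -3], [-3, 2, 3], [1, -3, 3]].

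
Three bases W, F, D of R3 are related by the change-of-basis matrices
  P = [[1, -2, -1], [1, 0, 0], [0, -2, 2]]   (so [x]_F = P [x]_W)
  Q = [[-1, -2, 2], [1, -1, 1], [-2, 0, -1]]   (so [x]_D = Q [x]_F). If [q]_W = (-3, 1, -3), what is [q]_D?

(-8, -7, 12)

Composing the changes, [q]_D = Q P [q]_W.
Q P = [[-3, -2, 5], [0, -4, 1], [-2, 6, 0]]; applying this to (-3, 1, -3) gives (-8, -7, 12).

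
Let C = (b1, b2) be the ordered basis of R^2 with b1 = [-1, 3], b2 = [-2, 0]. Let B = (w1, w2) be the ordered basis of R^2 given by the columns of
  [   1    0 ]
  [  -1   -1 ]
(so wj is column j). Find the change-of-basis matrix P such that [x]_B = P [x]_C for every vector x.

Column j of P is [bj]_B, since P maps C-coordinates to B-coordinates.
Expressing b1 in B: b1 = -w1 - 2w2, so column 1 of P is [-1, -2].
Doing the same for each bj gives P = [[-1, -2], [-2, 2]].

[[-1, -2], [-2, 2]]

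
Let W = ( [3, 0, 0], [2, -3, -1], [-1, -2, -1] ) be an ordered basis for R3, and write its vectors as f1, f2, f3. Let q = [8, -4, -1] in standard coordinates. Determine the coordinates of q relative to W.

[1, 2, -1]

We seek scalars with c_1 f1 + ... + c_3 f3 = q; equivalently solve M c = q where the columns of M are f1, ..., f3.
Gaussian elimination on [M | q] yields c = (1, 2, -1).
Check: f1 + 2f2 - f3 = [8, -4, -1].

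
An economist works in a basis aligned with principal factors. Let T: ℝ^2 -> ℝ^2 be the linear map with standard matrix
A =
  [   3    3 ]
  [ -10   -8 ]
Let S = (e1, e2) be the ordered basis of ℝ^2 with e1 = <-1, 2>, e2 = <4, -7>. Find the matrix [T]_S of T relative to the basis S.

[[-3, 1], [0, -2]]

With P the matrix whose columns are e1, e2, [T]_S = P^(-1) A P.
Column by column: T(e1) = A e1 = <3, -6>; its S-coordinates <-3, 0> give column 1.
Continuing for each basis vector yields [T]_S = [[-3, 1], [0, -2]].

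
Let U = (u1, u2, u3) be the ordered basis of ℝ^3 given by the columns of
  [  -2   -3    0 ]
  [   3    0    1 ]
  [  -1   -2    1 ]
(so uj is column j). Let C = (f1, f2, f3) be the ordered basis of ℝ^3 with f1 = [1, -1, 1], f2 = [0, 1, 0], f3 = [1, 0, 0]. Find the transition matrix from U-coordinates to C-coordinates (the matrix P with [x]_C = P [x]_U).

Column j of P is [uj]_C, since P maps U-coordinates to C-coordinates.
Expressing u1 in C: u1 = -f1 + 2f2 - f3, so column 1 of P is [-1, 2, -1].
Doing the same for each uj gives P = [[-1, -2, 1], [2, -2, 2], [-1, -1, -1]].

[[-1, -2, 1], [2, -2, 2], [-1, -1, -1]]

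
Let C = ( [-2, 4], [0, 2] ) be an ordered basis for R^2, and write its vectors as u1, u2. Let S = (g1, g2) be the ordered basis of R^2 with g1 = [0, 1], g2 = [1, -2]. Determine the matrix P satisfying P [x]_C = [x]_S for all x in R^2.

Let M have columns uj and N have columns gj. Then for every x, N [x]_S = x = M [x]_C, so P = N^(-1) M.
Since det N = -1, N^(-1) has integer entries; multiplying gives P = [[0, 2], [-2, 0]].

[[0, 2], [-2, 0]]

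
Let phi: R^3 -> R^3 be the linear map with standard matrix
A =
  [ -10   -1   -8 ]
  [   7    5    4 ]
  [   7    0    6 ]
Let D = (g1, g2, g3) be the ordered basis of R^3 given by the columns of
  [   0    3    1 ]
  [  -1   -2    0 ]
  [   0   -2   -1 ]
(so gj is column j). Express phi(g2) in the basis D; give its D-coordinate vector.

Column 2 of [phi]_D is the D-coordinate vector of phi(g2).
In standard coordinates phi(g2) = A g2 = [-12, 3, 9].
Converting to D: [-12, 3, 9] = 3g1 - 3g2 - 3g3, so the coordinate vector is [3, -3, -3].

[3, -3, -3]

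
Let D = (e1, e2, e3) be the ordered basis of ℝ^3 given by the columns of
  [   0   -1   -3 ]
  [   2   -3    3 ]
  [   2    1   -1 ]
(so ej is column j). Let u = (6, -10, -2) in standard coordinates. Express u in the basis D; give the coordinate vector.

[u]_D is the unique c with M c = u, where M has columns e1, ..., e3.
Row-reducing the augmented matrix [M | u] gives c = (-2, 0, -2).
Check: -2e1 + 0·e2 - 2e3 = (6, -10, -2).

(-2, 0, -2)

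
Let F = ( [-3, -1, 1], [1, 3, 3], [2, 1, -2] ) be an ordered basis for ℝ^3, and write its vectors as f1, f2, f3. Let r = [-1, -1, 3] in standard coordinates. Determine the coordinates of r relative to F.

[-1, 0, -2]

We seek scalars with c_1 f1 + ... + c_3 f3 = r; equivalently solve M c = r where the columns of M are f1, ..., f3.
Gaussian elimination on [M | r] yields c = (-1, 0, -2).
Check: -f1 + 0·f2 - 2f3 = [-1, -1, 3].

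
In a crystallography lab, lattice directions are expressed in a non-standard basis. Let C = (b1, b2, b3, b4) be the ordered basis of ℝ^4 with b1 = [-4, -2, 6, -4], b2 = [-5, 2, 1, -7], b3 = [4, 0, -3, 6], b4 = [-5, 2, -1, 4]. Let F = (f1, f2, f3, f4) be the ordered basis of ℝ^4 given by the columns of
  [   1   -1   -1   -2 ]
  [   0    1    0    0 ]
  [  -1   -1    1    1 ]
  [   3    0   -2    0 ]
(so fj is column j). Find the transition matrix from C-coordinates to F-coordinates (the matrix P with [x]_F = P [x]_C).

Take x = bj: its C-coordinates are the j-th standard unit vector, so P e_j — column j of P — equals [bj]_F.
b1 = 0·f1 - 2f2 + 2f3 + 2f4, giving column 1 = [0, -2, 2, 2]; repeating for each j gives P = [[0, -1, 2, 2], [-2, 2, 0, 2], [2, 2, 0, 1], [2, 0, -1, 2]].

[[0, -1, 2, 2], [-2, 2, 0, 2], [2, 2, 0, 1], [2, 0, -1, 2]]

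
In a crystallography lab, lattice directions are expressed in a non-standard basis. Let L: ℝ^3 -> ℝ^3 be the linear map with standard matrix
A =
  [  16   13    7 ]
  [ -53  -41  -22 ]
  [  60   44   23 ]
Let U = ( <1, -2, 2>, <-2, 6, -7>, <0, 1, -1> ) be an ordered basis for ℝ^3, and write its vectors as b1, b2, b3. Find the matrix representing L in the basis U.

[[-2, 3, 2], [-3, 3, -2], [-1, 2, -3]]

Let P have columns b1, ..., b3. Then [L]_U = P^(-1) A P.
Here det P = 1, so P^(-1) is integer; computing A P first and then P^(-1)(A P) gives [[-2, 3, 2], [-3, 3, -2], [-1, 2, -3]].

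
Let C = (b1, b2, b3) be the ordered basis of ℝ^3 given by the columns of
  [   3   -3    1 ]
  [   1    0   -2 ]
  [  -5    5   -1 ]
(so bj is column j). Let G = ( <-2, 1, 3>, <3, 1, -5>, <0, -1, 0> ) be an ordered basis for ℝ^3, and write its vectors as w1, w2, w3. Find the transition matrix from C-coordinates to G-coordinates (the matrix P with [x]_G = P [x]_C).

[[0, 0, -2], [1, -1, -1], [0, -1, -1]]

Let M have columns bj and N have columns wj. Then for every x, N [x]_G = x = M [x]_C, so P = N^(-1) M.
Since det N = 1, N^(-1) has integer entries; multiplying gives P = [[0, 0, -2], [1, -1, -1], [0, -1, -1]].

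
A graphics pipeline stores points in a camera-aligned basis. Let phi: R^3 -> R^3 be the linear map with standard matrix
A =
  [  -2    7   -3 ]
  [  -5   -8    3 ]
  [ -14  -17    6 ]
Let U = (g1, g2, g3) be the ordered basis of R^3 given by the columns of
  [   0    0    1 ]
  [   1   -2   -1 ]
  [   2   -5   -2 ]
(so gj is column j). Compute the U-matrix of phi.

[[1, -2, 0], [1, -2, 3], [1, 1, -3]]

The j-th column of [phi]_U is [phi(gj)]_U.
phi(g1) = A g1 = [1, -2, -5] = g1 + g2 + g3, so column 1 is [1, 1, 1].
Repeating for g2, g3 and assembling the columns gives [[1, -2, 0], [1, -2, 3], [1, 1, -3]].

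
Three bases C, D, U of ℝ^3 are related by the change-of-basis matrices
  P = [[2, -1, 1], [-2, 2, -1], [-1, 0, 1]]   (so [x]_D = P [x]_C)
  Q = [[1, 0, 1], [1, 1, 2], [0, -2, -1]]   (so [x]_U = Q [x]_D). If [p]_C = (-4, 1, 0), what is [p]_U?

(-5, 9, -24)

Apply P to get D-coordinates (-9, 10, 4), then Q to get U-coordinates.
The result is [p]_U = (-5, 9, -24).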